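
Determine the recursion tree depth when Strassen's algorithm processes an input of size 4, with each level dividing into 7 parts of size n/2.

For divide and conquer with division factor 2:

Problem sizes at each level:
Level 0: 4
Level 1: 2
Level 2: 1

The root is level 0 and the size-1 base case is level 2 (the tree spans levels 0 through 2, i.e. 3 levels counting the root), so the depth is the number of divisions: log_2(4) = 2

The recursion tree depth is log_2(4) = 2. At each level, the problem size is divided by 2, so it takes 2 divisions to reduce to a base case of size 1. The algorithm makes 7 recursive calls at each level.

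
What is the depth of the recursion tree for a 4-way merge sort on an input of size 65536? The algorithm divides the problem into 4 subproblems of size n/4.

For divide and conquer with division factor 4:

Problem sizes at each level:
Level 0: 65536
Level 1: 16384
Level 2: 4096
Level 3: 1024
Level 4: 256
Level 5: 64
Level 6: 16
Level 7: 4
Level 8: 1

The root is level 0 and the size-1 base case is level 8 (the tree spans levels 0 through 8, i.e. 9 levels counting the root), so the depth is the number of divisions: log_4(65536) = 8

The recursion tree depth is log_4(65536) = 8. At each level, the problem size is divided by 4, so it takes 8 divisions to reduce to a base case of size 1. The algorithm makes 4 recursive calls at each level.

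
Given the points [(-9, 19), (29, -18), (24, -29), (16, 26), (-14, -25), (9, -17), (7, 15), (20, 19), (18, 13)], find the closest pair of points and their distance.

Computing all pairwise distances among 9 points:

d((-9, 19), (29, -18)) = 53.0377
d((-9, 19), (24, -29)) = 58.2495
d((-9, 19), (16, 26)) = 25.9615
d((-9, 19), (-14, -25)) = 44.2832
d((-9, 19), (9, -17)) = 40.2492
d((-9, 19), (7, 15)) = 16.4924
d((-9, 19), (20, 19)) = 29.0
d((-9, 19), (18, 13)) = 27.6586
d((29, -18), (24, -29)) = 12.083
d((29, -18), (16, 26)) = 45.8803
d((29, -18), (-14, -25)) = 43.566
d((29, -18), (9, -17)) = 20.025
d((29, -18), (7, 15)) = 39.6611
d((29, -18), (20, 19)) = 38.0789
d((29, -18), (18, 13)) = 32.8938
d((24, -29), (16, 26)) = 55.5788
d((24, -29), (-14, -25)) = 38.2099
d((24, -29), (9, -17)) = 19.2094
d((24, -29), (7, 15)) = 47.1699
d((24, -29), (20, 19)) = 48.1664
d((24, -29), (18, 13)) = 42.4264
d((16, 26), (-14, -25)) = 59.1692
d((16, 26), (9, -17)) = 43.566
d((16, 26), (7, 15)) = 14.2127
d((16, 26), (20, 19)) = 8.0623
d((16, 26), (18, 13)) = 13.1529
d((-14, -25), (9, -17)) = 24.3516
d((-14, -25), (7, 15)) = 45.1774
d((-14, -25), (20, 19)) = 55.6058
d((-14, -25), (18, 13)) = 49.679
d((9, -17), (7, 15)) = 32.0624
d((9, -17), (20, 19)) = 37.6431
d((9, -17), (18, 13)) = 31.3209
d((7, 15), (20, 19)) = 13.6015
d((7, 15), (18, 13)) = 11.1803
d((20, 19), (18, 13)) = 6.3246 <-- minimum

Closest pair: (20, 19) and (18, 13) with distance 6.3246

The closest pair is (20, 19) and (18, 13) with Euclidean distance 6.3246. For 9 points, brute-force pairwise comparison is shown above. For large n, the divide-and-conquer algorithm (sort by x, recurse on halves, check the dividing strip) achieves O(n log n).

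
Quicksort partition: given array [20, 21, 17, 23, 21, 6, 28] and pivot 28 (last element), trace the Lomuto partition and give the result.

Lomuto partition with pivot = 28:

Initial array: [20, 21, 17, 23, 21, 6, 28]

arr[0]=20 <= 28: swap with position 0, array becomes [20, 21, 17, 23, 21, 6, 28]
arr[1]=21 <= 28: swap with position 1, array becomes [20, 21, 17, 23, 21, 6, 28]
arr[2]=17 <= 28: swap with position 2, array becomes [20, 21, 17, 23, 21, 6, 28]
arr[3]=23 <= 28: swap with position 3, array becomes [20, 21, 17, 23, 21, 6, 28]
arr[4]=21 <= 28: swap with position 4, array becomes [20, 21, 17, 23, 21, 6, 28]
arr[5]=6 <= 28: swap with position 5, array becomes [20, 21, 17, 23, 21, 6, 28]

Place pivot at position 6: [20, 21, 17, 23, 21, 6, 28]
Pivot position: 6

After partitioning with pivot 28, the array becomes [20, 21, 17, 23, 21, 6, 28]. The pivot is placed at index 6. All elements to the left of the pivot are <= 28, and all elements to the right are > 28.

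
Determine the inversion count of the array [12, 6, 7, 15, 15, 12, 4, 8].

Finding inversions in [12, 6, 7, 15, 15, 12, 4, 8]:

(0, 1): arr[0]=12 > arr[1]=6
(0, 2): arr[0]=12 > arr[2]=7
(0, 6): arr[0]=12 > arr[6]=4
(0, 7): arr[0]=12 > arr[7]=8
(1, 6): arr[1]=6 > arr[6]=4
(2, 6): arr[2]=7 > arr[6]=4
(3, 5): arr[3]=15 > arr[5]=12
(3, 6): arr[3]=15 > arr[6]=4
(3, 7): arr[3]=15 > arr[7]=8
(4, 5): arr[4]=15 > arr[5]=12
(4, 6): arr[4]=15 > arr[6]=4
(4, 7): arr[4]=15 > arr[7]=8
(5, 6): arr[5]=12 > arr[6]=4
(5, 7): arr[5]=12 > arr[7]=8

Total inversions: 14

The array has 14 inversion(s): (0,1), (0,2), (0,6), (0,7), (1,6), (2,6), (3,5), (3,6), (3,7), (4,5), (4,6), (4,7), (5,6), (5,7). Each pair (i,j) satisfies i < j and arr[i] > arr[j].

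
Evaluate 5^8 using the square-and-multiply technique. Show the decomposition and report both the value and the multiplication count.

Computing 5^8 by squaring (build up from 5^1; each line after the first costs one multiplication):

5^1 = 5
5^2 = (5^1)^2 = 5^2 = 25
5^4 = (5^2)^2 = 25^2 = 625
5^8 = (5^4)^2 = 625^2 = 390625

Result: 390625
Multiplications needed: 3 (3 lines after 5^1)

5^8 = 390625. Using exponentiation by squaring, this requires 3 multiplications. The key idea: if the exponent is even, square the half-power; if odd, multiply by the base once.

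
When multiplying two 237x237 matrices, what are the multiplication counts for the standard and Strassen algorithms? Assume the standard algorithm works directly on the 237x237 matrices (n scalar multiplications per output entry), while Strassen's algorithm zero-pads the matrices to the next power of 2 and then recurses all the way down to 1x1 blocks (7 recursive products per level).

Matrix multiplication for 237x237 matrices:

Strassen's algorithm requires power-of-2 dimensions. Pad 237x237 to 256x256 (next power of 2).

Standard algorithm: 237^3 = 13312053 multiplications
Strassen's algorithm: 7^(log2(256)) = 7^8 = 5764801 multiplications
Savings: 13312053 - 5764801 = 7547252 multiplications

Standard: 13312053 multiplications (237^3). Strassen: 5764801 multiplications (7^8, after padding to 256x256). Strassen reduces 8 recursive multiplications to 7 at each level.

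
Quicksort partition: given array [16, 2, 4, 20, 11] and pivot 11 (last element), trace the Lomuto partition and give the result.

Lomuto partition with pivot = 11:

Initial array: [16, 2, 4, 20, 11]

arr[0]=16 > 11: no swap
arr[1]=2 <= 11: swap with position 0, array becomes [2, 16, 4, 20, 11]
arr[2]=4 <= 11: swap with position 1, array becomes [2, 4, 16, 20, 11]
arr[3]=20 > 11: no swap

Place pivot at position 2: [2, 4, 11, 20, 16]
Pivot position: 2

After partitioning with pivot 11, the array becomes [2, 4, 11, 20, 16]. The pivot is placed at index 2. All elements to the left of the pivot are <= 11, and all elements to the right are > 11.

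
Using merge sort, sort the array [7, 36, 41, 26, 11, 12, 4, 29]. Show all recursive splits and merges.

Merge sort trace:

Split: [7, 36, 41, 26, 11, 12, 4, 29] -> [7, 36, 41, 26] and [11, 12, 4, 29]
  Split: [7, 36, 41, 26] -> [7, 36] and [41, 26]
    Split: [7, 36] -> [7] and [36]
    Merge: [7] + [36] -> [7, 36]
    Split: [41, 26] -> [41] and [26]
    Merge: [41] + [26] -> [26, 41]
  Merge: [7, 36] + [26, 41] -> [7, 26, 36, 41]
  Split: [11, 12, 4, 29] -> [11, 12] and [4, 29]
    Split: [11, 12] -> [11] and [12]
    Merge: [11] + [12] -> [11, 12]
    Split: [4, 29] -> [4] and [29]
    Merge: [4] + [29] -> [4, 29]
  Merge: [11, 12] + [4, 29] -> [4, 11, 12, 29]
Merge: [7, 26, 36, 41] + [4, 11, 12, 29] -> [4, 7, 11, 12, 26, 29, 36, 41]

Final sorted array: [4, 7, 11, 12, 26, 29, 36, 41]

The merge sort proceeds by recursively splitting the array and merging sorted halves.
After all merges, the sorted array is [4, 7, 11, 12, 26, 29, 36, 41].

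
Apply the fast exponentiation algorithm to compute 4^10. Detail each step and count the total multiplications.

Computing 4^10 by squaring (build up from 4^1; each line after the first costs one multiplication):

4^1 = 4
4^2 = (4^1)^2 = 4^2 = 16
4^4 = (4^2)^2 = 16^2 = 256
4^5 = 4 * 4^4 = 4 * 256 = 1024
4^10 = (4^5)^2 = 1024^2 = 1048576

Result: 1048576
Multiplications needed: 4 (4 lines after 4^1)

4^10 = 1048576. Using exponentiation by squaring, this requires 4 multiplications. The key idea: if the exponent is even, square the half-power; if odd, multiply by the base once.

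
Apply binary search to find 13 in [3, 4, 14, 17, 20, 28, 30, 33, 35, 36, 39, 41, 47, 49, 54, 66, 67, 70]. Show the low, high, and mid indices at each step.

Binary search for 13 in [3, 4, 14, 17, 20, 28, 30, 33, 35, 36, 39, 41, 47, 49, 54, 66, 67, 70]:

lo=0, hi=17, mid=8, arr[mid]=35 -> 35 > 13, search left half
lo=0, hi=7, mid=3, arr[mid]=17 -> 17 > 13, search left half
lo=0, hi=2, mid=1, arr[mid]=4 -> 4 < 13, search right half
lo=2, hi=2, mid=2, arr[mid]=14 -> 14 > 13, search left half
lo=2 > hi=1, target 13 not found

Binary search determines that 13 is not in the array after 4 comparisons. The search space was exhausted without finding the target.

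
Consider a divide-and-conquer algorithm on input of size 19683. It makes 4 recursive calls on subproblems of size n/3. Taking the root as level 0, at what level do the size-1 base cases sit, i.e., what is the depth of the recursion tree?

For divide and conquer with division factor 3:

Problem sizes at each level:
Level 0: 19683
Level 1: 6561
Level 2: 2187
Level 3: 729
Level 4: 243
Level 5: 81
Level 6: 27
Level 7: 9
Level 8: 3
Level 9: 1

The root is level 0 and the size-1 base case is level 9 (the tree spans levels 0 through 9, i.e. 10 levels counting the root), so the depth is the number of divisions: log_3(19683) = 9

The recursion tree depth is log_3(19683) = 9. At each level, the problem size is divided by 3, so it takes 9 divisions to reduce to a base case of size 1. The algorithm makes 4 recursive calls at each level.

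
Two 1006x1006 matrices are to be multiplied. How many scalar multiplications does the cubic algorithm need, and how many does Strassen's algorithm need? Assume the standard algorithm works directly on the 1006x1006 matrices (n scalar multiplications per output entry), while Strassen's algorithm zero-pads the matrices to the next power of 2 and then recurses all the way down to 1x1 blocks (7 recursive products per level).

Matrix multiplication for 1006x1006 matrices:

Strassen's algorithm requires power-of-2 dimensions. Pad 1006x1006 to 1024x1024 (next power of 2).

Standard algorithm: 1006^3 = 1018108216 multiplications
Strassen's algorithm: 7^(log2(1024)) = 7^10 = 282475249 multiplications
Savings: 1018108216 - 282475249 = 735632967 multiplications

Standard: 1018108216 multiplications (1006^3). Strassen: 282475249 multiplications (7^10, after padding to 1024x1024). Strassen reduces 8 recursive multiplications to 7 at each level.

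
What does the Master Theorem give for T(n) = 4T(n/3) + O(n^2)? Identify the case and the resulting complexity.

Master Theorem for T(n) = 4T(n/3) + O(n^2):

a = 4, b = 3, c = 2
log_b(a) = log_3(4) = 1.2619

Case 3: c = 2 > log_3(4) = 1.2619
T(n) = O(n^2) = O(n^2)

For T(n) = 4T(n/3) + O(n^2): log_3(4) = 1.2619. This is Case 3 of the Master Theorem (c > log_b(a), work dominated by root), giving O(n^2).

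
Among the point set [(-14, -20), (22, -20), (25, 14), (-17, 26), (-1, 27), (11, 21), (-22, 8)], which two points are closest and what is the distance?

Computing all pairwise distances among 7 points:

d((-14, -20), (22, -20)) = 36.0
d((-14, -20), (25, 14)) = 51.7397
d((-14, -20), (-17, 26)) = 46.0977
d((-14, -20), (-1, 27)) = 48.7647
d((-14, -20), (11, 21)) = 48.0208
d((-14, -20), (-22, 8)) = 29.1204
d((22, -20), (25, 14)) = 34.1321
d((22, -20), (-17, 26)) = 60.3075
d((22, -20), (-1, 27)) = 52.3259
d((22, -20), (11, 21)) = 42.45
d((22, -20), (-22, 8)) = 52.1536
d((25, 14), (-17, 26)) = 43.6807
d((25, 14), (-1, 27)) = 29.0689
d((25, 14), (11, 21)) = 15.6525
d((25, 14), (-22, 8)) = 47.3814
d((-17, 26), (-1, 27)) = 16.0312
d((-17, 26), (11, 21)) = 28.4429
d((-17, 26), (-22, 8)) = 18.6815
d((-1, 27), (11, 21)) = 13.4164 <-- minimum
d((-1, 27), (-22, 8)) = 28.3196
d((11, 21), (-22, 8)) = 35.4683

Closest pair: (-1, 27) and (11, 21) with distance 13.4164

The closest pair is (-1, 27) and (11, 21) with Euclidean distance 13.4164. For 7 points, brute-force pairwise comparison is shown above. For large n, the divide-and-conquer algorithm (sort by x, recurse on halves, check the dividing strip) achieves O(n log n).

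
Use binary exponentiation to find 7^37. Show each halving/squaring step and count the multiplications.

Computing 7^37 by squaring (build up from 7^1; each line after the first costs one multiplication):

7^1 = 7
7^2 = (7^1)^2 = 7^2 = 49
7^4 = (7^2)^2 = 49^2 = 2401
7^8 = (7^4)^2 = 2401^2 = 5764801
7^9 = 7 * 7^8 = 7 * 5764801 = 40353607
7^18 = (7^9)^2 = 40353607^2 = 1628413597910449
7^36 = (7^18)^2 = 1628413597910449^2 = 2651730845859653471779023381601
7^37 = 7 * 7^36 = 7 * 2651730845859653471779023381601 = 18562115921017574302453163671207

Result: 18562115921017574302453163671207
Multiplications needed: 7 (7 lines after 7^1)

7^37 = 18562115921017574302453163671207. Using exponentiation by squaring, this requires 7 multiplications. The key idea: if the exponent is even, square the half-power; if odd, multiply by the base once.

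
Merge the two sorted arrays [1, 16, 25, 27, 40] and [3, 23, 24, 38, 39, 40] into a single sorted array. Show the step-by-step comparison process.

Merging process:

Compare 1 vs 3: take 1 from left. Merged: [1]
Compare 16 vs 3: take 3 from right. Merged: [1, 3]
Compare 16 vs 23: take 16 from left. Merged: [1, 3, 16]
Compare 25 vs 23: take 23 from right. Merged: [1, 3, 16, 23]
Compare 25 vs 24: take 24 from right. Merged: [1, 3, 16, 23, 24]
Compare 25 vs 38: take 25 from left. Merged: [1, 3, 16, 23, 24, 25]
Compare 27 vs 38: take 27 from left. Merged: [1, 3, 16, 23, 24, 25, 27]
Compare 40 vs 38: take 38 from right. Merged: [1, 3, 16, 23, 24, 25, 27, 38]
Compare 40 vs 39: take 39 from right. Merged: [1, 3, 16, 23, 24, 25, 27, 38, 39]
Compare 40 vs 40: take 40 from left. Merged: [1, 3, 16, 23, 24, 25, 27, 38, 39, 40]
Append remaining from right: [40]. Merged: [1, 3, 16, 23, 24, 25, 27, 38, 39, 40, 40]

Final merged array: [1, 3, 16, 23, 24, 25, 27, 38, 39, 40, 40]
Total comparisons: 10

The merged array is [1, 3, 16, 23, 24, 25, 27, 38, 39, 40, 40], requiring 10 comparisons. The merge step runs in O(n) time where n is the total number of elements.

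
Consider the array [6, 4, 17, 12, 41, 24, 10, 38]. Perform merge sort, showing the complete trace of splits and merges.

Merge sort trace:

Split: [6, 4, 17, 12, 41, 24, 10, 38] -> [6, 4, 17, 12] and [41, 24, 10, 38]
  Split: [6, 4, 17, 12] -> [6, 4] and [17, 12]
    Split: [6, 4] -> [6] and [4]
    Merge: [6] + [4] -> [4, 6]
    Split: [17, 12] -> [17] and [12]
    Merge: [17] + [12] -> [12, 17]
  Merge: [4, 6] + [12, 17] -> [4, 6, 12, 17]
  Split: [41, 24, 10, 38] -> [41, 24] and [10, 38]
    Split: [41, 24] -> [41] and [24]
    Merge: [41] + [24] -> [24, 41]
    Split: [10, 38] -> [10] and [38]
    Merge: [10] + [38] -> [10, 38]
  Merge: [24, 41] + [10, 38] -> [10, 24, 38, 41]
Merge: [4, 6, 12, 17] + [10, 24, 38, 41] -> [4, 6, 10, 12, 17, 24, 38, 41]

Final sorted array: [4, 6, 10, 12, 17, 24, 38, 41]

The merge sort proceeds by recursively splitting the array and merging sorted halves.
After all merges, the sorted array is [4, 6, 10, 12, 17, 24, 38, 41].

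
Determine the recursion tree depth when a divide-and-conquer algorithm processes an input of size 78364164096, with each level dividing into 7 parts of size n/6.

For divide and conquer with division factor 6:

Problem sizes at each level:
Level 0: 78364164096
Level 1: 13060694016
Level 2: 2176782336
Level 3: 362797056
Level 4: 60466176
Level 5: 10077696
Level 6: 1679616
Level 7: 279936
Level 8: 46656
Level 9: 7776
Level 10: 1296
Level 11: 216
Level 12: 36
Level 13: 6
Level 14: 1

The root is level 0 and the size-1 base case is level 14 (the tree spans levels 0 through 14, i.e. 15 levels counting the root), so the depth is the number of divisions: log_6(78364164096) = 14

The recursion tree depth is log_6(78364164096) = 14. At each level, the problem size is divided by 6, so it takes 14 divisions to reduce to a base case of size 1. The algorithm makes 7 recursive calls at each level.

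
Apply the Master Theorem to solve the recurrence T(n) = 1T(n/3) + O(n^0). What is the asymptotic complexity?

Master Theorem for T(n) = 1T(n/3) + O(n^0):

a = 1, b = 3, c = 0
log_b(a) = log_3(1) = 0.0000

Case 2: c = 0 = log_3(1) = 0.0000
T(n) = O(n^0 log n) = O(log n)

For T(n) = 1T(n/3) + O(n^0): log_3(1) = 0.0000. This is Case 2 of the Master Theorem (c = log_b(a), equal work at all levels), giving O(log n).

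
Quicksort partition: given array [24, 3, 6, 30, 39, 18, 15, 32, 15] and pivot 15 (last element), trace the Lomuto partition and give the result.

Lomuto partition with pivot = 15:

Initial array: [24, 3, 6, 30, 39, 18, 15, 32, 15]

arr[0]=24 > 15: no swap
arr[1]=3 <= 15: swap with position 0, array becomes [3, 24, 6, 30, 39, 18, 15, 32, 15]
arr[2]=6 <= 15: swap with position 1, array becomes [3, 6, 24, 30, 39, 18, 15, 32, 15]
arr[3]=30 > 15: no swap
arr[4]=39 > 15: no swap
arr[5]=18 > 15: no swap
arr[6]=15 <= 15: swap with position 2, array becomes [3, 6, 15, 30, 39, 18, 24, 32, 15]
arr[7]=32 > 15: no swap

Place pivot at position 3: [3, 6, 15, 15, 39, 18, 24, 32, 30]
Pivot position: 3

After partitioning with pivot 15, the array becomes [3, 6, 15, 15, 39, 18, 24, 32, 30]. The pivot is placed at index 3. All elements to the left of the pivot are <= 15, and all elements to the right are > 15.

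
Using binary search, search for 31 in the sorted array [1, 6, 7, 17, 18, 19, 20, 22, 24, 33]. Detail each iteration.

Binary search for 31 in [1, 6, 7, 17, 18, 19, 20, 22, 24, 33]:

lo=0, hi=9, mid=4, arr[mid]=18 -> 18 < 31, search right half
lo=5, hi=9, mid=7, arr[mid]=22 -> 22 < 31, search right half
lo=8, hi=9, mid=8, arr[mid]=24 -> 24 < 31, search right half
lo=9, hi=9, mid=9, arr[mid]=33 -> 33 > 31, search left half
lo=9 > hi=8, target 31 not found

Binary search determines that 31 is not in the array after 4 comparisons. The search space was exhausted without finding the target.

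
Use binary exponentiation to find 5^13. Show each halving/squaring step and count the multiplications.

Computing 5^13 by squaring (build up from 5^1; each line after the first costs one multiplication):

5^1 = 5
5^2 = (5^1)^2 = 5^2 = 25
5^3 = 5 * 5^2 = 5 * 25 = 125
5^6 = (5^3)^2 = 125^2 = 15625
5^12 = (5^6)^2 = 15625^2 = 244140625
5^13 = 5 * 5^12 = 5 * 244140625 = 1220703125

Result: 1220703125
Multiplications needed: 5 (5 lines after 5^1)

5^13 = 1220703125. Using exponentiation by squaring, this requires 5 multiplications. The key idea: if the exponent is even, square the half-power; if odd, multiply by the base once.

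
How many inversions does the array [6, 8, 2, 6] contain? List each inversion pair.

Finding inversions in [6, 8, 2, 6]:

(0, 2): arr[0]=6 > arr[2]=2
(1, 2): arr[1]=8 > arr[2]=2
(1, 3): arr[1]=8 > arr[3]=6

Total inversions: 3

The array has 3 inversion(s): (0,2), (1,2), (1,3). Each pair (i,j) satisfies i < j and arr[i] > arr[j].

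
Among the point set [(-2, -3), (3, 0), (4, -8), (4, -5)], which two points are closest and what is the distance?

Computing all pairwise distances among 4 points:

d((-2, -3), (3, 0)) = 5.831
d((-2, -3), (4, -8)) = 7.8102
d((-2, -3), (4, -5)) = 6.3246
d((3, 0), (4, -8)) = 8.0623
d((3, 0), (4, -5)) = 5.099
d((4, -8), (4, -5)) = 3.0 <-- minimum

Closest pair: (4, -8) and (4, -5) with distance 3.0

The closest pair is (4, -8) and (4, -5) with Euclidean distance 3.0. For 4 points, brute-force pairwise comparison is shown above. For large n, the divide-and-conquer algorithm (sort by x, recurse on halves, check the dividing strip) achieves O(n log n).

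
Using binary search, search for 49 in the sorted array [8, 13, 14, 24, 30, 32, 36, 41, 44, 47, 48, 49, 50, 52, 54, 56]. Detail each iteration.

Binary search for 49 in [8, 13, 14, 24, 30, 32, 36, 41, 44, 47, 48, 49, 50, 52, 54, 56]:

lo=0, hi=15, mid=7, arr[mid]=41 -> 41 < 49, search right half
lo=8, hi=15, mid=11, arr[mid]=49 -> Found target at index 11!

Binary search finds 49 at index 11 after 2 comparisons. The search repeatedly halves the search space by comparing with the middle element.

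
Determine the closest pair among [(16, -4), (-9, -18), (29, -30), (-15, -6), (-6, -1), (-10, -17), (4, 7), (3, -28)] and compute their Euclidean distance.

Computing all pairwise distances among 8 points:

d((16, -4), (-9, -18)) = 28.6531
d((16, -4), (29, -30)) = 29.0689
d((16, -4), (-15, -6)) = 31.0644
d((16, -4), (-6, -1)) = 22.2036
d((16, -4), (-10, -17)) = 29.0689
d((16, -4), (4, 7)) = 16.2788
d((16, -4), (3, -28)) = 27.2947
d((-9, -18), (29, -30)) = 39.8497
d((-9, -18), (-15, -6)) = 13.4164
d((-9, -18), (-6, -1)) = 17.2627
d((-9, -18), (-10, -17)) = 1.4142 <-- minimum
d((-9, -18), (4, 7)) = 28.178
d((-9, -18), (3, -28)) = 15.6205
d((29, -30), (-15, -6)) = 50.1199
d((29, -30), (-6, -1)) = 45.4533
d((29, -30), (-10, -17)) = 41.1096
d((29, -30), (4, 7)) = 44.6542
d((29, -30), (3, -28)) = 26.0768
d((-15, -6), (-6, -1)) = 10.2956
d((-15, -6), (-10, -17)) = 12.083
d((-15, -6), (4, 7)) = 23.0217
d((-15, -6), (3, -28)) = 28.4253
d((-6, -1), (-10, -17)) = 16.4924
d((-6, -1), (4, 7)) = 12.8062
d((-6, -1), (3, -28)) = 28.4605
d((-10, -17), (4, 7)) = 27.7849
d((-10, -17), (3, -28)) = 17.0294
d((4, 7), (3, -28)) = 35.0143

Closest pair: (-9, -18) and (-10, -17) with distance 1.4142

The closest pair is (-9, -18) and (-10, -17) with Euclidean distance 1.4142. For 8 points, brute-force pairwise comparison is shown above. For large n, the divide-and-conquer algorithm (sort by x, recurse on halves, check the dividing strip) achieves O(n log n).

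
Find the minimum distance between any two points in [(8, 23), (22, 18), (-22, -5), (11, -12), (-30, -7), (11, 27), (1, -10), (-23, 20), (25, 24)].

Computing all pairwise distances among 9 points:

d((8, 23), (22, 18)) = 14.8661
d((8, 23), (-22, -5)) = 41.0366
d((8, 23), (11, -12)) = 35.1283
d((8, 23), (-30, -7)) = 48.4149
d((8, 23), (11, 27)) = 5.0 <-- minimum
d((8, 23), (1, -10)) = 33.7343
d((8, 23), (-23, 20)) = 31.1448
d((8, 23), (25, 24)) = 17.0294
d((22, 18), (-22, -5)) = 49.6488
d((22, 18), (11, -12)) = 31.9531
d((22, 18), (-30, -7)) = 57.6975
d((22, 18), (11, 27)) = 14.2127
d((22, 18), (1, -10)) = 35.0
d((22, 18), (-23, 20)) = 45.0444
d((22, 18), (25, 24)) = 6.7082
d((-22, -5), (11, -12)) = 33.7343
d((-22, -5), (-30, -7)) = 8.2462
d((-22, -5), (11, 27)) = 45.9674
d((-22, -5), (1, -10)) = 23.5372
d((-22, -5), (-23, 20)) = 25.02
d((-22, -5), (25, 24)) = 55.2268
d((11, -12), (-30, -7)) = 41.3038
d((11, -12), (11, 27)) = 39.0
d((11, -12), (1, -10)) = 10.198
d((11, -12), (-23, 20)) = 46.6905
d((11, -12), (25, 24)) = 38.6264
d((-30, -7), (11, 27)) = 53.2635
d((-30, -7), (1, -10)) = 31.1448
d((-30, -7), (-23, 20)) = 27.8927
d((-30, -7), (25, 24)) = 63.1348
d((11, 27), (1, -10)) = 38.3275
d((11, 27), (-23, 20)) = 34.7131
d((11, 27), (25, 24)) = 14.3178
d((1, -10), (-23, 20)) = 38.4187
d((1, -10), (25, 24)) = 41.6173
d((-23, 20), (25, 24)) = 48.1664

Closest pair: (8, 23) and (11, 27) with distance 5.0

The closest pair is (8, 23) and (11, 27) with Euclidean distance 5.0. For 9 points, brute-force pairwise comparison is shown above. For large n, the divide-and-conquer algorithm (sort by x, recurse on halves, check the dividing strip) achieves O(n log n).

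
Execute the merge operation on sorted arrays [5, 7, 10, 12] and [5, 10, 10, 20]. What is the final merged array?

Merging process:

Compare 5 vs 5: take 5 from left. Merged: [5]
Compare 7 vs 5: take 5 from right. Merged: [5, 5]
Compare 7 vs 10: take 7 from left. Merged: [5, 5, 7]
Compare 10 vs 10: take 10 from left. Merged: [5, 5, 7, 10]
Compare 12 vs 10: take 10 from right. Merged: [5, 5, 7, 10, 10]
Compare 12 vs 10: take 10 from right. Merged: [5, 5, 7, 10, 10, 10]
Compare 12 vs 20: take 12 from left. Merged: [5, 5, 7, 10, 10, 10, 12]
Append remaining from right: [20]. Merged: [5, 5, 7, 10, 10, 10, 12, 20]

Final merged array: [5, 5, 7, 10, 10, 10, 12, 20]
Total comparisons: 7

The merged array is [5, 5, 7, 10, 10, 10, 12, 20], requiring 7 comparisons. The merge step runs in O(n) time where n is the total number of elements.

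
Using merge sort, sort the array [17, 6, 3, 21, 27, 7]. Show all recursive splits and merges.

Merge sort trace:

Split: [17, 6, 3, 21, 27, 7] -> [17, 6, 3] and [21, 27, 7]
  Split: [17, 6, 3] -> [17] and [6, 3]
    Split: [6, 3] -> [6] and [3]
    Merge: [6] + [3] -> [3, 6]
  Merge: [17] + [3, 6] -> [3, 6, 17]
  Split: [21, 27, 7] -> [21] and [27, 7]
    Split: [27, 7] -> [27] and [7]
    Merge: [27] + [7] -> [7, 27]
  Merge: [21] + [7, 27] -> [7, 21, 27]
Merge: [3, 6, 17] + [7, 21, 27] -> [3, 6, 7, 17, 21, 27]

Final sorted array: [3, 6, 7, 17, 21, 27]

The merge sort proceeds by recursively splitting the array and merging sorted halves.
After all merges, the sorted array is [3, 6, 7, 17, 21, 27].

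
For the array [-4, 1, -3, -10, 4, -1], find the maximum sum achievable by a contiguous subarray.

Using Kadane's algorithm on [-4, 1, -3, -10, 4, -1]:

Scanning through the array:
Position 1 (value 1): max_ending_here = 1, max_so_far = 1
Position 2 (value -3): max_ending_here = -2, max_so_far = 1
Position 3 (value -10): max_ending_here = -10, max_so_far = 1
Position 4 (value 4): max_ending_here = 4, max_so_far = 4
Position 5 (value -1): max_ending_here = 3, max_so_far = 4

Maximum subarray: [4]
Maximum sum: 4

The maximum subarray is [4] with sum 4. This subarray runs from index 4 to index 4.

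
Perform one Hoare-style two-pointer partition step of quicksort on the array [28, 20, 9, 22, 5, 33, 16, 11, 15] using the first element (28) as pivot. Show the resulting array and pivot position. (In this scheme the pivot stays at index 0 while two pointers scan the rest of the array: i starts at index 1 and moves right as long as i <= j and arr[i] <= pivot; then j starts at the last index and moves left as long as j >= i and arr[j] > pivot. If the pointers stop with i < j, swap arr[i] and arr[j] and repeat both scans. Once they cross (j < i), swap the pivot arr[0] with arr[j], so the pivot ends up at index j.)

Hoare-style two-pointer partition with pivot = 28:

Initial array: [28, 20, 9, 22, 5, 33, 16, 11, 15]

Pointers start at i = 1, j = 8.
i stops at index 5 (arr[5]=33 > 28), j stops at index 8 (arr[8]=15 <= 28): swap arr[5] and arr[8], array becomes [28, 20, 9, 22, 5, 15, 16, 11, 33]
i ends at 8, j ends at 7: the pointers have crossed (j < i), so scanning stops.

Swap pivot arr[0] with arr[7] to place pivot at position 7: [11, 20, 9, 22, 5, 15, 16, 28, 33]
Pivot position: 7

After partitioning with pivot 28, the array becomes [11, 20, 9, 22, 5, 15, 16, 28, 33]. The pivot is placed at index 7. All elements to the left of the pivot are <= 28, and all elements to the right are > 28.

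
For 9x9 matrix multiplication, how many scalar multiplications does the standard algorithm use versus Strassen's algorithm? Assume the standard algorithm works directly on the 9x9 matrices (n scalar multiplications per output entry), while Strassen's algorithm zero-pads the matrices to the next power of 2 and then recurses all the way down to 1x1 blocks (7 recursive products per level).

Matrix multiplication for 9x9 matrices:

Strassen's algorithm requires power-of-2 dimensions. Pad 9x9 to 16x16 (next power of 2).

Standard algorithm: 9^3 = 729 multiplications
Strassen's algorithm: 7^(log2(16)) = 7^4 = 2401 multiplications
Difference: 729 - 2401 = -1672 (Strassen uses MORE here due to padding overhead — for small or just-over-power-of-2 n, padding can outweigh the per-level savings)

Standard: 729 multiplications (9^3). Strassen: 2401 multiplications (7^4, after padding to 16x16). Strassen reduces 8 recursive multiplications to 7 at each level.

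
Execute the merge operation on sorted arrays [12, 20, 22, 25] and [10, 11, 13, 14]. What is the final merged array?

Merging process:

Compare 12 vs 10: take 10 from right. Merged: [10]
Compare 12 vs 11: take 11 from right. Merged: [10, 11]
Compare 12 vs 13: take 12 from left. Merged: [10, 11, 12]
Compare 20 vs 13: take 13 from right. Merged: [10, 11, 12, 13]
Compare 20 vs 14: take 14 from right. Merged: [10, 11, 12, 13, 14]
Append remaining from left: [20, 22, 25]. Merged: [10, 11, 12, 13, 14, 20, 22, 25]

Final merged array: [10, 11, 12, 13, 14, 20, 22, 25]
Total comparisons: 5

The merged array is [10, 11, 12, 13, 14, 20, 22, 25], requiring 5 comparisons. The merge step runs in O(n) time where n is the total number of elements.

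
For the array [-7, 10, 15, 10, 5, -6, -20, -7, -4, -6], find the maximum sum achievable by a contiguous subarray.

Using Kadane's algorithm on [-7, 10, 15, 10, 5, -6, -20, -7, -4, -6]:

Scanning through the array:
Position 1 (value 10): max_ending_here = 10, max_so_far = 10
Position 2 (value 15): max_ending_here = 25, max_so_far = 25
Position 3 (value 10): max_ending_here = 35, max_so_far = 35
Position 4 (value 5): max_ending_here = 40, max_so_far = 40
Position 5 (value -6): max_ending_here = 34, max_so_far = 40
Position 6 (value -20): max_ending_here = 14, max_so_far = 40
Position 7 (value -7): max_ending_here = 7, max_so_far = 40
Position 8 (value -4): max_ending_here = 3, max_so_far = 40
Position 9 (value -6): max_ending_here = -3, max_so_far = 40

Maximum subarray: [10, 15, 10, 5]
Maximum sum: 40

The maximum subarray is [10, 15, 10, 5] with sum 40. This subarray runs from index 1 to index 4.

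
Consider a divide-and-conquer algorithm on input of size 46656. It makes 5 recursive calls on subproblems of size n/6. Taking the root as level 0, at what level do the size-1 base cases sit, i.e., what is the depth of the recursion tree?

For divide and conquer with division factor 6:

Problem sizes at each level:
Level 0: 46656
Level 1: 7776
Level 2: 1296
Level 3: 216
Level 4: 36
Level 5: 6
Level 6: 1

The root is level 0 and the size-1 base case is level 6 (the tree spans levels 0 through 6, i.e. 7 levels counting the root), so the depth is the number of divisions: log_6(46656) = 6

The recursion tree depth is log_6(46656) = 6. At each level, the problem size is divided by 6, so it takes 6 divisions to reduce to a base case of size 1. The algorithm makes 5 recursive calls at each level.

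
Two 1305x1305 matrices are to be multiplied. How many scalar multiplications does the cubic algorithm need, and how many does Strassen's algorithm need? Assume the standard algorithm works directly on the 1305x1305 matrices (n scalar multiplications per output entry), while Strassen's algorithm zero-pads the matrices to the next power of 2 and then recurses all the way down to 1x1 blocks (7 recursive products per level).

Matrix multiplication for 1305x1305 matrices:

Strassen's algorithm requires power-of-2 dimensions. Pad 1305x1305 to 2048x2048 (next power of 2).

Standard algorithm: 1305^3 = 2222447625 multiplications
Strassen's algorithm: 7^(log2(2048)) = 7^11 = 1977326743 multiplications
Savings: 2222447625 - 1977326743 = 245120882 multiplications

Standard: 2222447625 multiplications (1305^3). Strassen: 1977326743 multiplications (7^11, after padding to 2048x2048). Strassen reduces 8 recursive multiplications to 7 at each level.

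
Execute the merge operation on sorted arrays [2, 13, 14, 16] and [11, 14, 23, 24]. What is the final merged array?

Merging process:

Compare 2 vs 11: take 2 from left. Merged: [2]
Compare 13 vs 11: take 11 from right. Merged: [2, 11]
Compare 13 vs 14: take 13 from left. Merged: [2, 11, 13]
Compare 14 vs 14: take 14 from left. Merged: [2, 11, 13, 14]
Compare 16 vs 14: take 14 from right. Merged: [2, 11, 13, 14, 14]
Compare 16 vs 23: take 16 from left. Merged: [2, 11, 13, 14, 14, 16]
Append remaining from right: [23, 24]. Merged: [2, 11, 13, 14, 14, 16, 23, 24]

Final merged array: [2, 11, 13, 14, 14, 16, 23, 24]
Total comparisons: 6

The merged array is [2, 11, 13, 14, 14, 16, 23, 24], requiring 6 comparisons. The merge step runs in O(n) time where n is the total number of elements.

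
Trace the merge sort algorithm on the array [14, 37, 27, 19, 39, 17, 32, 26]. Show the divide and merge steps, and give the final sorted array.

Merge sort trace:

Split: [14, 37, 27, 19, 39, 17, 32, 26] -> [14, 37, 27, 19] and [39, 17, 32, 26]
  Split: [14, 37, 27, 19] -> [14, 37] and [27, 19]
    Split: [14, 37] -> [14] and [37]
    Merge: [14] + [37] -> [14, 37]
    Split: [27, 19] -> [27] and [19]
    Merge: [27] + [19] -> [19, 27]
  Merge: [14, 37] + [19, 27] -> [14, 19, 27, 37]
  Split: [39, 17, 32, 26] -> [39, 17] and [32, 26]
    Split: [39, 17] -> [39] and [17]
    Merge: [39] + [17] -> [17, 39]
    Split: [32, 26] -> [32] and [26]
    Merge: [32] + [26] -> [26, 32]
  Merge: [17, 39] + [26, 32] -> [17, 26, 32, 39]
Merge: [14, 19, 27, 37] + [17, 26, 32, 39] -> [14, 17, 19, 26, 27, 32, 37, 39]

Final sorted array: [14, 17, 19, 26, 27, 32, 37, 39]

The merge sort proceeds by recursively splitting the array and merging sorted halves.
After all merges, the sorted array is [14, 17, 19, 26, 27, 32, 37, 39].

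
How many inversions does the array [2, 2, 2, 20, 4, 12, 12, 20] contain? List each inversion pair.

Finding inversions in [2, 2, 2, 20, 4, 12, 12, 20]:

(3, 4): arr[3]=20 > arr[4]=4
(3, 5): arr[3]=20 > arr[5]=12
(3, 6): arr[3]=20 > arr[6]=12

Total inversions: 3

The array has 3 inversion(s): (3,4), (3,5), (3,6). Each pair (i,j) satisfies i < j and arr[i] > arr[j].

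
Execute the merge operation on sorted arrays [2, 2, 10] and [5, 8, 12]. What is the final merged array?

Merging process:

Compare 2 vs 5: take 2 from left. Merged: [2]
Compare 2 vs 5: take 2 from left. Merged: [2, 2]
Compare 10 vs 5: take 5 from right. Merged: [2, 2, 5]
Compare 10 vs 8: take 8 from right. Merged: [2, 2, 5, 8]
Compare 10 vs 12: take 10 from left. Merged: [2, 2, 5, 8, 10]
Append remaining from right: [12]. Merged: [2, 2, 5, 8, 10, 12]

Final merged array: [2, 2, 5, 8, 10, 12]
Total comparisons: 5

The merged array is [2, 2, 5, 8, 10, 12], requiring 5 comparisons. The merge step runs in O(n) time where n is the total number of elements.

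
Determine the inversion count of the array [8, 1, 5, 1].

Finding inversions in [8, 1, 5, 1]:

(0, 1): arr[0]=8 > arr[1]=1
(0, 2): arr[0]=8 > arr[2]=5
(0, 3): arr[0]=8 > arr[3]=1
(2, 3): arr[2]=5 > arr[3]=1

Total inversions: 4

The array has 4 inversion(s): (0,1), (0,2), (0,3), (2,3). Each pair (i,j) satisfies i < j and arr[i] > arr[j].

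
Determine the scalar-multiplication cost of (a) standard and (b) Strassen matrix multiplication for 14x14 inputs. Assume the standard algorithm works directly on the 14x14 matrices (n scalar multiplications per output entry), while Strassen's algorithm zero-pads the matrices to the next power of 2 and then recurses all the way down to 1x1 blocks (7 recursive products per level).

Matrix multiplication for 14x14 matrices:

Strassen's algorithm requires power-of-2 dimensions. Pad 14x14 to 16x16 (next power of 2).

Standard algorithm: 14^3 = 2744 multiplications
Strassen's algorithm: 7^(log2(16)) = 7^4 = 2401 multiplications
Savings: 2744 - 2401 = 343 multiplications

Standard: 2744 multiplications (14^3). Strassen: 2401 multiplications (7^4, after padding to 16x16). Strassen reduces 8 recursive multiplications to 7 at each level.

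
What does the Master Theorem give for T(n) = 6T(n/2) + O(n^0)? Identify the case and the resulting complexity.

Master Theorem for T(n) = 6T(n/2) + O(n^0):

a = 6, b = 2, c = 0
log_b(a) = log_2(6) = 2.5850

Case 1: c = 0 < log_2(6) = 2.5850
T(n) = O(n^(log_2 6))

For T(n) = 6T(n/2) + O(n^0): log_2(6) = 2.5850. This is Case 1 of the Master Theorem (c < log_b(a), work dominated by leaves), giving O(n^(log_2 6)).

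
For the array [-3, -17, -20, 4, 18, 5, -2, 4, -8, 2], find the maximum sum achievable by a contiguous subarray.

Using Kadane's algorithm on [-3, -17, -20, 4, 18, 5, -2, 4, -8, 2]:

Scanning through the array:
Position 1 (value -17): max_ending_here = -17, max_so_far = -3
Position 2 (value -20): max_ending_here = -20, max_so_far = -3
Position 3 (value 4): max_ending_here = 4, max_so_far = 4
Position 4 (value 18): max_ending_here = 22, max_so_far = 22
Position 5 (value 5): max_ending_here = 27, max_so_far = 27
Position 6 (value -2): max_ending_here = 25, max_so_far = 27
Position 7 (value 4): max_ending_here = 29, max_so_far = 29
Position 8 (value -8): max_ending_here = 21, max_so_far = 29
Position 9 (value 2): max_ending_here = 23, max_so_far = 29

Maximum subarray: [4, 18, 5, -2, 4]
Maximum sum: 29

The maximum subarray is [4, 18, 5, -2, 4] with sum 29. This subarray runs from index 3 to index 7.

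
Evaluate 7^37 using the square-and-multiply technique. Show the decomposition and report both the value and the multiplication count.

Computing 7^37 by squaring (build up from 7^1; each line after the first costs one multiplication):

7^1 = 7
7^2 = (7^1)^2 = 7^2 = 49
7^4 = (7^2)^2 = 49^2 = 2401
7^8 = (7^4)^2 = 2401^2 = 5764801
7^9 = 7 * 7^8 = 7 * 5764801 = 40353607
7^18 = (7^9)^2 = 40353607^2 = 1628413597910449
7^36 = (7^18)^2 = 1628413597910449^2 = 2651730845859653471779023381601
7^37 = 7 * 7^36 = 7 * 2651730845859653471779023381601 = 18562115921017574302453163671207

Result: 18562115921017574302453163671207
Multiplications needed: 7 (7 lines after 7^1)

7^37 = 18562115921017574302453163671207. Using exponentiation by squaring, this requires 7 multiplications. The key idea: if the exponent is even, square the half-power; if odd, multiply by the base once.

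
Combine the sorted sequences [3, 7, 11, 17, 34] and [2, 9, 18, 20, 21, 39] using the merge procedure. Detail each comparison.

Merging process:

Compare 3 vs 2: take 2 from right. Merged: [2]
Compare 3 vs 9: take 3 from left. Merged: [2, 3]
Compare 7 vs 9: take 7 from left. Merged: [2, 3, 7]
Compare 11 vs 9: take 9 from right. Merged: [2, 3, 7, 9]
Compare 11 vs 18: take 11 from left. Merged: [2, 3, 7, 9, 11]
Compare 17 vs 18: take 17 from left. Merged: [2, 3, 7, 9, 11, 17]
Compare 34 vs 18: take 18 from right. Merged: [2, 3, 7, 9, 11, 17, 18]
Compare 34 vs 20: take 20 from right. Merged: [2, 3, 7, 9, 11, 17, 18, 20]
Compare 34 vs 21: take 21 from right. Merged: [2, 3, 7, 9, 11, 17, 18, 20, 21]
Compare 34 vs 39: take 34 from left. Merged: [2, 3, 7, 9, 11, 17, 18, 20, 21, 34]
Append remaining from right: [39]. Merged: [2, 3, 7, 9, 11, 17, 18, 20, 21, 34, 39]

Final merged array: [2, 3, 7, 9, 11, 17, 18, 20, 21, 34, 39]
Total comparisons: 10

The merged array is [2, 3, 7, 9, 11, 17, 18, 20, 21, 34, 39], requiring 10 comparisons. The merge step runs in O(n) time where n is the total number of elements.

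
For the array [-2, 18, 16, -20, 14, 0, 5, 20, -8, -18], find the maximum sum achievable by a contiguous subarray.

Using Kadane's algorithm on [-2, 18, 16, -20, 14, 0, 5, 20, -8, -18]:

Scanning through the array:
Position 1 (value 18): max_ending_here = 18, max_so_far = 18
Position 2 (value 16): max_ending_here = 34, max_so_far = 34
Position 3 (value -20): max_ending_here = 14, max_so_far = 34
Position 4 (value 14): max_ending_here = 28, max_so_far = 34
Position 5 (value 0): max_ending_here = 28, max_so_far = 34
Position 6 (value 5): max_ending_here = 33, max_so_far = 34
Position 7 (value 20): max_ending_here = 53, max_so_far = 53
Position 8 (value -8): max_ending_here = 45, max_so_far = 53
Position 9 (value -18): max_ending_here = 27, max_so_far = 53

Maximum subarray: [18, 16, -20, 14, 0, 5, 20]
Maximum sum: 53

The maximum subarray is [18, 16, -20, 14, 0, 5, 20] with sum 53. This subarray runs from index 1 to index 7.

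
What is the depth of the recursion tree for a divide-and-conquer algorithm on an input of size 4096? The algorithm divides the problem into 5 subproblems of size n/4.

For divide and conquer with division factor 4:

Problem sizes at each level:
Level 0: 4096
Level 1: 1024
Level 2: 256
Level 3: 64
Level 4: 16
Level 5: 4
Level 6: 1

The root is level 0 and the size-1 base case is level 6 (the tree spans levels 0 through 6, i.e. 7 levels counting the root), so the depth is the number of divisions: log_4(4096) = 6

The recursion tree depth is log_4(4096) = 6. At each level, the problem size is divided by 4, so it takes 6 divisions to reduce to a base case of size 1. The algorithm makes 5 recursive calls at each level.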